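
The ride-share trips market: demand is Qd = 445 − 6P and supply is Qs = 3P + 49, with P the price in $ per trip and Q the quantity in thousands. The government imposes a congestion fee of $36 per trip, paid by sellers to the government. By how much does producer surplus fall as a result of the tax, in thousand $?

Before the tax: set 445 − 6P = 3P + 49 → P* = $44, Q* = 181.
With the tax collected from sellers, supply shifts: Qs = 3(P − 36) + 49.
Solving gives Q = 109 with consumers paying $56 and sellers receiving $20 (the $36 wedge).
ΔPS is the trapezoid between Q = 109 and Q = 181 of height $24: ½ · (181 + 109) · 24 = $3480.

Producer surplus falls by $3480 thousand.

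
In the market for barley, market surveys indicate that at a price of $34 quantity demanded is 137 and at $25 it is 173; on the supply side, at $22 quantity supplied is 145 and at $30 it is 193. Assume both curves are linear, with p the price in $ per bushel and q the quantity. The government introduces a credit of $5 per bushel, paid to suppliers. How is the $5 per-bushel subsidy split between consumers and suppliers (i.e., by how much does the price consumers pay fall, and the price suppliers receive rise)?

Consumers gain $3 per bushel; suppliers gain $2 per bushel.

Demand slope: (173 − 137)/(25 − 34) = -4, so qd = 273 − 4p.
Supply slope: (193 − 145)/(30 − 22) = 6, so qs = 6p + 13.
Before the subsidy: set 273 − 4p = 6p + 13 → p* = $26, q* = 169.
With a per-unit subsidy paid to suppliers, each receives p + 5 per unit sold, so supply becomes qs = 6(p + 5) + 13.
New equilibrium: consumers pay $23, suppliers receive $28, q = 181. (Wedge: pb − ps = −5.)
Gain to consumers: $3; to suppliers: $2. (They sum to $5.)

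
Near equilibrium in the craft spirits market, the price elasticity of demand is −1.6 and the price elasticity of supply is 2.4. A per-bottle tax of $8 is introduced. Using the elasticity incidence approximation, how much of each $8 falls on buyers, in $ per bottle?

Incidence ratio: buyers' share ≈ εs / (εs + |εd|) = 2.4 / (2.4 + 1.6) = 0.6.
So buyers bear ≈ 0.6 × $8 = $4.8; sellers bear $3.2.

Buyers bear ≈ $4.8 per bottle.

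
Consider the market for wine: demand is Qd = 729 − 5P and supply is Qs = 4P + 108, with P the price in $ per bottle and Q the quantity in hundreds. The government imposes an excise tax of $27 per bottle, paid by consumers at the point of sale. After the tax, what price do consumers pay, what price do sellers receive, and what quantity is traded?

Without the tax, 729 − 5P = 4P + 108 gives 9P = 621, so P* = $69 and Q* = 384.
With the tax collected from consumers, demand (in seller-price terms) shifts: Qd = 729 − 5(P + 27).
Solving gives Q = 324 with consumers paying $81 and sellers receiving $54 (the $27 wedge).
The less price-elastic side of the market bears the larger share of a per-unit tax.

Consumers pay $81; sellers receive $54; quantity = 324.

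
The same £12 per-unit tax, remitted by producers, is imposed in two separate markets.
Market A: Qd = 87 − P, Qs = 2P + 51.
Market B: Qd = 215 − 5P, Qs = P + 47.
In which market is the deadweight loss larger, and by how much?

Market A: pre-tax P* = £12, Q* = 75; post-tax Q = 67; deadweight loss = £48.
Market B: pre-tax P* = £28, Q* = 75; post-tax Q = 65; deadweight loss = £60.
Difference: £48 vs £60 → market B is larger by £12.

Market B, by £12.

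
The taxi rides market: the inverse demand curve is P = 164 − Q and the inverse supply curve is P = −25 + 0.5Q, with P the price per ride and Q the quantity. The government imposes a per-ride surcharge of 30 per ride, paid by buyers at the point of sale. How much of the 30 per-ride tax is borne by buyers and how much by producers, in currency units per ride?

Buyers bear 20 per ride; producers bear 10 per ride.

Rewrite in direct form: Qd = 164 − P and Qs = 2P + 50.
Before the tax: set 164 − P = 2P + 50 → P* = 38, Q* = 126.
With the tax collected from buyers, demand (in seller-price terms) shifts: Qd = 164 − (P + 30).
New equilibrium: buyers pay 58, producers receive 28, Q = 106. (Wedge: Pb − Ps = 30.)
Burden on buyers: 20; on producers: 10. (They sum to 30.)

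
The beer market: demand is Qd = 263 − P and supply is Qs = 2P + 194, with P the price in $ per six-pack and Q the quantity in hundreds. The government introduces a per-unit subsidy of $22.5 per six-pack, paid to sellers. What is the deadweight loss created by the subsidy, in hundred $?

Without the subsidy, 263 − P = 2P + 194 gives 3P = 69, so P* = $23 and Q* = 240.
With a per-unit subsidy paid to sellers, each receives P + 22.5 per unit sold, so supply becomes Qs = 2(P + 22.5) + 194.
Solving gives Q = 255 with buyers paying $8 and sellers receiving $30.5 (the $22.5 wedge).
Quantity rises by |ΔQ| = |240 − 255| = 15.
DWL = ½ · t · |ΔQ| = ½ · 22.5 · 15 = $168.75.

Deadweight loss = $168.75 hundred.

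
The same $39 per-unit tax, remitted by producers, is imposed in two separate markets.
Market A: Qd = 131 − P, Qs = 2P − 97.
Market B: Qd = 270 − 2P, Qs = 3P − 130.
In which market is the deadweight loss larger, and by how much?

Market A: pre-tax P* = $76, Q* = 55; post-tax Q = 29; deadweight loss = $507.
Market B: pre-tax P* = $80, Q* = 110; post-tax Q = 63.2; deadweight loss = $912.6.
Difference: $507 vs $912.6 → market B is larger by $405.6.

Market B, by $405.6.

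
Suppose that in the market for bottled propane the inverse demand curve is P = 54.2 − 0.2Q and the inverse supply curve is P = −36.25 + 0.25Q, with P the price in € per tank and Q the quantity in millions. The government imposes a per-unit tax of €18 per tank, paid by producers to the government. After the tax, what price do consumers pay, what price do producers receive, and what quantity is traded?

Inverting to Q(P) form: Qd = 271 − 5P; Qs = 4P + 145.
Before the tax: set 271 − 5P = 4P + 145 → P* = €14, Q* = 201.
With the tax collected from producers, supply shifts: Qs = 4(P − 18) + 145.
New equilibrium: consumers pay €22, producers receive €4, Q = 161. (Wedge: Pb − Ps = 18.)
The less price-elastic side of the market bears the larger share of a per-unit tax.

Consumers pay €22; producers receive €4; quantity = 161.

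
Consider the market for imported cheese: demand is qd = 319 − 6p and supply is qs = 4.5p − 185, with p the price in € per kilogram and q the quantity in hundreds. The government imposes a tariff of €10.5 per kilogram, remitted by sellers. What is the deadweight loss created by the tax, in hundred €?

Without the tax, 319 − 6p = 4.5p − 185 gives 10.5p = 504, so p* = €48 and q* = 31.
With the tax collected from sellers, supply shifts: qs = 4.5(p − 10.5) − 185.
New equilibrium: consumers pay €52.5, sellers receive €42, q = 4. (Wedge: pb − ps = 10.5.)
Quantity falls by |ΔQ| = |31 − 4| = 27.
DWL = ½ · t · |ΔQ| = ½ · 10.5 · 27 = €141.75.

Deadweight loss = €141.75 hundred.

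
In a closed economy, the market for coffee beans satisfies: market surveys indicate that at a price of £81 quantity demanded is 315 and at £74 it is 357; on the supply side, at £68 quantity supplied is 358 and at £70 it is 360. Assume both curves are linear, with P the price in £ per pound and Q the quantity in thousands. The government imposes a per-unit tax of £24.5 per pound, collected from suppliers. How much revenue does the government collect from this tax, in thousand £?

Demand slope: (357 − 315)/(74 − 81) = -6, so Qd = 801 − 6P.
Supply slope: (360 − 358)/(70 − 68) = 1, so Qs = P + 290.
Before the tax: set 801 − 6P = P + 290 → P* = £73, Q* = 363.
With the tax collected from suppliers, supply shifts: Qs = (P − 24.5) + 290.
New equilibrium: consumers pay £76.5, suppliers receive £52, Q = 342. (Wedge: Pb − Ps = 24.5.)
Revenue = t · Q = 24.5 · 342 = £8379.

Tax revenue = £8379 thousand.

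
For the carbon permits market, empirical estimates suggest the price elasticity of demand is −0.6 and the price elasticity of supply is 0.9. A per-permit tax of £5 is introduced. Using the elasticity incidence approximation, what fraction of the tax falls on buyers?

Buyers' share ≈ 0.6.

Incidence ratio: buyers' share ≈ εs / (εs + |εd|) = 0.9 / (0.9 + 0.6) = 0.6.
Supply is the more elastic side, so buyers bear the larger share.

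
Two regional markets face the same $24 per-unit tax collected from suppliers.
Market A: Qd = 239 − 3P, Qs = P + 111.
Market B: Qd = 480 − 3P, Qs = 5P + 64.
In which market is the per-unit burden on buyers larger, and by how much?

Market B, by $9.

Market A: pre-tax P* = $32, Q* = 143; post-tax Q = 125; per-unit burden on buyers = $6.
Market B: pre-tax P* = $52, Q* = 324; post-tax Q = 279; per-unit burden on buyers = $15.
Difference: $6 vs $15 → market B is larger by $9.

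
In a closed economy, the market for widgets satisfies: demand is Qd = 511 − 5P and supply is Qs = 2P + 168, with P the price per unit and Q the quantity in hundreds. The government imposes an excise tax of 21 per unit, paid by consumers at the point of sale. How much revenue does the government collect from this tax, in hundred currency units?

Tax revenue = 4956 hundred.

Without the tax, 511 − 5P = 2P + 168 gives 7P = 343, so P* = 49 and Q* = 266.
With the tax collected from consumers, demand (in seller-price terms) shifts: Qd = 511 − 5(P + 21).
Solving gives Q = 236 with consumers paying 55 and suppliers receiving 34 (the 21 wedge).
Revenue = t · Q = 21 · 236 = 4956.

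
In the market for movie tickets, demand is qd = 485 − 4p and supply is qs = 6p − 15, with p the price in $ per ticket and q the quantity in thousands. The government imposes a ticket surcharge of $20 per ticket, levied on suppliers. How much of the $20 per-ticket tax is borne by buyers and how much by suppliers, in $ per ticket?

Without the tax, 485 − 4p = 6p − 15 gives 10p = 500, so p* = $50 and q* = 285.
With the tax collected from suppliers, supply shifts: qs = 6(p − 20) − 15.
New equilibrium: buyers pay $62, suppliers receive $42, q = 237. (Wedge: pb − ps = 20.)
Burden on buyers: $12; on suppliers: $8. (They sum to $20.)
The less price-elastic side of the market bears the larger share of a per-unit tax.

Buyers bear $12 per ticket; suppliers bear $8 per ticket.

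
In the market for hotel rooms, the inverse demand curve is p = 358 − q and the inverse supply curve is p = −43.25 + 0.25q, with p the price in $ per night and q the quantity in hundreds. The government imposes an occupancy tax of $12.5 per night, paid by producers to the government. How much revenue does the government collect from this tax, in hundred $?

Inverting to q(p) form: qd = 358 − p; qs = 4p + 173.
Without the tax, 358 − p = 4p + 173 gives 5p = 185, so p* = $37 and q* = 321.
With the tax collected from producers, supply shifts: qs = 4(p − 12.5) + 173.
New equilibrium: buyers pay $47, producers receive $34.5, q = 311. (Wedge: pb − ps = 12.5.)
Revenue = t · Q = 12.5 · 311 = $3887.5.

Tax revenue = $3887.5 hundred.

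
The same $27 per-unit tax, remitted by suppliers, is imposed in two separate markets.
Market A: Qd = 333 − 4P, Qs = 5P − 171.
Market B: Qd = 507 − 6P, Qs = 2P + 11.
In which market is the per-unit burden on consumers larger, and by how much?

Market A, by $8.25.

Market A: pre-tax P* = $56, Q* = 109; post-tax Q = 49; per-unit burden on consumers = $15.
Market B: pre-tax P* = $62, Q* = 135; post-tax Q = 94.5; per-unit burden on consumers = $6.75.
Difference: $15 vs $6.75 → market A is larger by $8.25.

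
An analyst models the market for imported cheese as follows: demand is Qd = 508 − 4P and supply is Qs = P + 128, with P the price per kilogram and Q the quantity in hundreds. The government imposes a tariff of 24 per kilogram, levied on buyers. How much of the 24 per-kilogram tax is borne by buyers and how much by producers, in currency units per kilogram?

Without the tax, 508 − 4P = P + 128 gives 5P = 380, so P* = 76 and Q* = 204.
With the tax collected from buyers, demand (in seller-price terms) shifts: Qd = 508 − 4(P + 24).
Solving gives Q = 184.8 with buyers paying 80.8 and producers receiving 56.8 (the 24 wedge).
Burden on buyers: 4.8; on producers: 19.2. (They sum to 24.)

Buyers bear 4.8 per kilogram; producers bear 19.2 per kilogram.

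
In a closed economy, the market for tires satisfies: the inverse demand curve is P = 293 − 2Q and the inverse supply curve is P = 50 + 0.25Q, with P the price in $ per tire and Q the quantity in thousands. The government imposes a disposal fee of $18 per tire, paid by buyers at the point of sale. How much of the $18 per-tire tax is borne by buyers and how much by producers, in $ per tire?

Buyers bear $16 per tire; producers bear $2 per tire.

Inverting to Q(P) form: Qd = 146.5 − 0.5P; Qs = 4P − 200.
Before the tax: set 146.5 − 0.5P = 4P − 200 → P* = $77, Q* = 108.
With the tax collected from buyers, demand (in seller-price terms) shifts: Qd = 146.5 − 0.5(P + 18).
New equilibrium: buyers pay $93, producers receive $75, Q = 100. (Wedge: Pb − Ps = 18.)
Burden on buyers: $16; on producers: $2. (They sum to $18.)
The less price-elastic side of the market bears the larger share of a per-unit tax.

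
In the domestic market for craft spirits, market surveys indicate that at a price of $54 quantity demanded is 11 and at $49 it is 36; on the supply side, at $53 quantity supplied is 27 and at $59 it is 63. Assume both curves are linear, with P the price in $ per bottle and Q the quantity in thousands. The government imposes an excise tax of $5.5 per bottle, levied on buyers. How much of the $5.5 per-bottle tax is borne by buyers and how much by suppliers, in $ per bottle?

Demand slope: (36 − 11)/(49 − 54) = -5, so Qd = 281 − 5P.
Supply slope: (63 − 27)/(59 − 53) = 6, so Qs = 6P − 291.
Before the tax: set 281 − 5P = 6P − 291 → P* = $52, Q* = 21.
With the tax collected from buyers, demand (in seller-price terms) shifts: Qd = 281 − 5(P + 5.5).
New equilibrium: buyers pay $55, suppliers receive $49.5, Q = 6. (Wedge: Pb − Ps = 5.5.)
Burden on buyers: $3; on suppliers: $2.5. (They sum to $5.5.)
The less price-elastic side of the market bears the larger share of a per-unit tax.

Buyers bear $3 per bottle; suppliers bear $2.5 per bottle.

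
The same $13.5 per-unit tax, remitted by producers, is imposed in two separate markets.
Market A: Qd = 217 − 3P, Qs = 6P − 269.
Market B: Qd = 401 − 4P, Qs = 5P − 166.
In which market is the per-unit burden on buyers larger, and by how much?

Market A: pre-tax P* = $54, Q* = 55; post-tax Q = 28; per-unit burden on buyers = $9.
Market B: pre-tax P* = $63, Q* = 149; post-tax Q = 119; per-unit burden on buyers = $7.5.
Difference: $9 vs $7.5 → market A is larger by $1.5.

Market A, by $1.5.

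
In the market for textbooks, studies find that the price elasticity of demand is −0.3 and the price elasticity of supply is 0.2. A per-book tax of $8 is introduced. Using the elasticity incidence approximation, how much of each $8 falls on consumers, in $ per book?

Incidence ratio: consumers' share ≈ εs / (εs + |εd|) = 0.2 / (0.2 + 0.3) = 0.4.
So consumers bear ≈ 0.4 × $8 = $3.2; suppliers bear $4.8.

Consumers bear ≈ $3.2 per book.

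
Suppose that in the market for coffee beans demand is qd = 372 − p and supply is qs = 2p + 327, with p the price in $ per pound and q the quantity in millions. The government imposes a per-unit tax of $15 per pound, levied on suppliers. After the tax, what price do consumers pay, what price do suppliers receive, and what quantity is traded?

Without the tax, 372 − p = 2p + 327 gives 3p = 45, so p* = $15 and q* = 357.
With the tax collected from suppliers, supply shifts: qs = 2(p − 15) + 327.
New equilibrium: consumers pay $25, suppliers receive $10, q = 347. (Wedge: pb − ps = 15.)
The less price-elastic side of the market bears the larger share of a per-unit tax.

Consumers pay $25; suppliers receive $10; quantity = 347.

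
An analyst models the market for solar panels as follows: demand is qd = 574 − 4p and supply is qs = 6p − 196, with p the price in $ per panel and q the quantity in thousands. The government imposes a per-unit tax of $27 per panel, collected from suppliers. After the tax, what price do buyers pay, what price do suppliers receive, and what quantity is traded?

Buyers pay $93.2; suppliers receive $66.2; quantity = 201.2.

Before the tax: set 574 − 4p = 6p − 196 → p* = $77, q* = 266.
With the tax collected from suppliers, supply shifts: qs = 6(p − 27) − 196.
Solving gives q = 201.2 with buyers paying $93.2 and suppliers receiving $66.2 (the $27 wedge).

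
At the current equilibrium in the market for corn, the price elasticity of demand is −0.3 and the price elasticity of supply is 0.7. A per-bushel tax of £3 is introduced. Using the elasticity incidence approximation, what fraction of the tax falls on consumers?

Incidence ratio: consumers' share ≈ εs / (εs + |εd|) = 0.7 / (0.7 + 0.3) = 0.7.
Supply is the more elastic side, so consumers bear the larger share.

Consumers' share ≈ 0.7.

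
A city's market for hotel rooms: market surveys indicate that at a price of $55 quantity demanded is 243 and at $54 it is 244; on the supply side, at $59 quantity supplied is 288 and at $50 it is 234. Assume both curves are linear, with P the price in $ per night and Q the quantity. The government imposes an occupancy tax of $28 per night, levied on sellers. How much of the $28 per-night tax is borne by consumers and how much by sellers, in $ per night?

Demand slope: (244 − 243)/(54 − 55) = -1, so Qd = 298 − P.
Supply slope: (234 − 288)/(50 − 59) = 6, so Qs = 6P − 66.
Without the tax, 298 − P = 6P − 66 gives 7P = 364, so P* = $52 and Q* = 246.
With the tax collected from sellers, supply shifts: Qs = 6(P − 28) − 66.
New equilibrium: consumers pay $76, sellers receive $48, Q = 222. (Wedge: Pb − Ps = 28.)
Burden on consumers: $24; on sellers: $4. (They sum to $28.)

Consumers bear $24 per night; sellers bear $4 per night.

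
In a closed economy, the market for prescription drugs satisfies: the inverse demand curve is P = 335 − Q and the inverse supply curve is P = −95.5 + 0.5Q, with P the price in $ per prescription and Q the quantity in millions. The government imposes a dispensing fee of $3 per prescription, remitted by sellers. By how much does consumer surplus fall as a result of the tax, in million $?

Consumer surplus falls by $572 million.

Inverting to Q(P) form: Qd = 335 − P; Qs = 2P + 191.
Before the tax: set 335 − P = 2P + 191 → P* = $48, Q* = 287.
With the tax collected from sellers, supply shifts: Qs = 2(P − 3) + 191.
Solving gives Q = 285 with consumers paying $50 and sellers receiving $47 (the $3 wedge).
ΔCS is the trapezoid between Q = 285 and Q = 287 of height $2: ½ · (287 + 285) · 2 = $572.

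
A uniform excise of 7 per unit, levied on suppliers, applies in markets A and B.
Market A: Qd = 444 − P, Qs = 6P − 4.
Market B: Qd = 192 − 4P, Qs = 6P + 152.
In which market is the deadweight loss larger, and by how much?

Market B, by 37.8.

Market A: pre-tax P* = 64, Q* = 380; post-tax Q = 374; deadweight loss = 21.
Market B: pre-tax P* = 4, Q* = 176; post-tax Q = 159.2; deadweight loss = 58.8.
Difference: 21 vs 58.8 → market B is larger by 37.8.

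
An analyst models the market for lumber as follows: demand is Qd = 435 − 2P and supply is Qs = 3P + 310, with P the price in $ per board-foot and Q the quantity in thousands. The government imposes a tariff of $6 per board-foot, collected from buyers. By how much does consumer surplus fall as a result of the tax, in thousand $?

Before the tax: set 435 − 2P = 3P + 310 → P* = $25, Q* = 385.
With the tax collected from buyers, demand (in seller-price terms) shifts: Qd = 435 − 2(P + 6).
New equilibrium: buyers pay $28.6, producers receive $22.6, Q = 377.8. (Wedge: Pb − Ps = 6.)
ΔCS is the trapezoid between Q = 377.8 and Q = 385 of height $3.6: ½ · (385 + 377.8) · 3.6 = $1373.04.

Consumer surplus falls by $1373.04 thousand.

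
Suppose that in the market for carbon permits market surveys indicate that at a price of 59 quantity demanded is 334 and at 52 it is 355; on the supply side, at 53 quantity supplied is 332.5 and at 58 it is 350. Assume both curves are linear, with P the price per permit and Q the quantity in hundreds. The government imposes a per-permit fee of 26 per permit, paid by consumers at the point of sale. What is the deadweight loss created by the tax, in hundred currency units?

Deadweight loss = 546 hundred.

Demand slope: (355 − 334)/(52 − 59) = -3, so Qd = 511 − 3P.
Supply slope: (350 − 332.5)/(58 − 53) = 3.5, so Qs = 3.5P + 147.
Before the tax: set 511 − 3P = 3.5P + 147 → P* = 56, Q* = 343.
With the tax collected from consumers, demand (in seller-price terms) shifts: Qd = 511 − 3(P + 26).
New equilibrium: consumers pay 70, suppliers receive 44, Q = 301. (Wedge: Pb − Ps = 26.)
Quantity falls by |ΔQ| = |343 − 301| = 42.
DWL = ½ · t · |ΔQ| = ½ · 26 · 42 = 546.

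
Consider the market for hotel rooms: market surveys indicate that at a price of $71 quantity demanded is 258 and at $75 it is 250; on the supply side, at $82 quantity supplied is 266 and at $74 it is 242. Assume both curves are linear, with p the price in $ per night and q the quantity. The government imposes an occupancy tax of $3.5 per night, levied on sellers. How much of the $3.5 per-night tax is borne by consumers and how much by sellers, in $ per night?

Consumers bear $2.1 per night; sellers bear $1.4 per night.

Demand slope: (250 − 258)/(75 − 71) = -2, so qd = 400 − 2p.
Supply slope: (242 − 266)/(74 − 82) = 3, so qs = 3p + 20.
Without the tax, 400 − 2p = 3p + 20 gives 5p = 380, so p* = $76 and q* = 248.
With the tax collected from sellers, supply shifts: qs = 3(p − 3.5) + 20.
New equilibrium: consumers pay $78.1, sellers receive $74.6, q = 243.8. (Wedge: pb − ps = 3.5.)
Burden on consumers: $2.1; on sellers: $1.4. (They sum to $3.5.)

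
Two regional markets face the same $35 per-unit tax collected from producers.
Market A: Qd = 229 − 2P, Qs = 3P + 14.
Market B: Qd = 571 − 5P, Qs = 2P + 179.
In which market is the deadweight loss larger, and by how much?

Market B, by $140.

Market A: pre-tax P* = $43, Q* = 143; post-tax Q = 101; deadweight loss = $735.
Market B: pre-tax P* = $56, Q* = 291; post-tax Q = 241; deadweight loss = $875.
Difference: $735 vs $875 → market B is larger by $140.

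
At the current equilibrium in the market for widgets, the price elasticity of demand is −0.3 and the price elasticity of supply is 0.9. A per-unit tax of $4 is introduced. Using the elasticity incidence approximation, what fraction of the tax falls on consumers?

Consumers' share ≈ 0.75.

Incidence ratio: consumers' share ≈ εs / (εs + |εd|) = 0.9 / (0.9 + 0.3) = 0.75.
Supply is the more elastic side, so consumers bear the larger share.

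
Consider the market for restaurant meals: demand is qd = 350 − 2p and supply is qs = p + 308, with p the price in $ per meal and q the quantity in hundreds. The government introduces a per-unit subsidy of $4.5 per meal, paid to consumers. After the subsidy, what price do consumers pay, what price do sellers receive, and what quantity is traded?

Without the subsidy, 350 − 2p = p + 308 gives 3p = 42, so p* = $14 and q* = 322.
With a per-unit subsidy paid to consumers, each effectively pays p − 4.5, so demand becomes qd = 350 − 2(p − 4.5).
New equilibrium: consumers pay $12.5, sellers receive $17, q = 325. (Wedge: pb − ps = −4.5.)

Consumers pay $12.5; sellers receive $17; quantity = 325.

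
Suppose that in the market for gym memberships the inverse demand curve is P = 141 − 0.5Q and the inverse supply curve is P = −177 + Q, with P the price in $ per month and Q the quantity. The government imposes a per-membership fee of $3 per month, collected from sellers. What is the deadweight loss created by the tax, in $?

Deadweight loss = $3.

Inverting to Q(P) form: Qd = 282 − 2P; Qs = P + 177.
Without the tax, 282 − 2P = P + 177 gives 3P = 105, so P* = $35 and Q* = 212.
With the tax collected from sellers, supply shifts: Qs = (P − 3) + 177.
New equilibrium: consumers pay $36, sellers receive $33, Q = 210. (Wedge: Pb − Ps = 3.)
Quantity falls by |ΔQ| = |212 − 210| = 2.
DWL = ½ · t · |ΔQ| = ½ · 3 · 2 = $3.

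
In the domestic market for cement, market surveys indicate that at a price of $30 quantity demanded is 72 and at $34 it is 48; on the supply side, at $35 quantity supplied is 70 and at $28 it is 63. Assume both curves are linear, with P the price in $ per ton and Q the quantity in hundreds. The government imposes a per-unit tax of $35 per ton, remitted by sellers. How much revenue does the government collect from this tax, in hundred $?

Tax revenue = $1260 hundred.

Demand slope: (48 − 72)/(34 − 30) = -6, so Qd = 252 − 6P.
Supply slope: (63 − 70)/(28 − 35) = 1, so Qs = P + 35.
Without the tax, 252 − 6P = P + 35 gives 7P = 217, so P* = $31 and Q* = 66.
With the tax collected from sellers, supply shifts: Qs = (P − 35) + 35.
New equilibrium: consumers pay $36, sellers receive $1, Q = 36. (Wedge: Pb − Ps = 35.)
Revenue = t · Q = 35 · 36 = $1260.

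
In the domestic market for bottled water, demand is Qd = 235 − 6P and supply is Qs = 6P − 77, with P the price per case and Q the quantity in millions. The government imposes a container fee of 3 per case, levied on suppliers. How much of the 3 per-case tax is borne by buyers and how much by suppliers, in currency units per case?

Before the tax: set 235 − 6P = 6P − 77 → P* = 26, Q* = 79.
With the tax collected from suppliers, supply shifts: Qs = 6(P − 3) − 77.
New equilibrium: buyers pay 27.5, suppliers receive 24.5, Q = 70. (Wedge: Pb − Ps = 3.)
Burden on buyers: 1.5; on suppliers: 1.5. (They sum to 3.)

Buyers bear 1.5 per case; suppliers bear 1.5 per case.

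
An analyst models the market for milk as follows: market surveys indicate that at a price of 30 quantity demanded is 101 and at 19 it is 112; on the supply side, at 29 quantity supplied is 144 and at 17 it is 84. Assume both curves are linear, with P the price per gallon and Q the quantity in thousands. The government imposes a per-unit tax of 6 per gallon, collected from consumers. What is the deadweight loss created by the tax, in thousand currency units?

Deadweight loss = 15 thousand.

Demand slope: (112 − 101)/(19 − 30) = -1, so Qd = 131 − P.
Supply slope: (84 − 144)/(17 − 29) = 5, so Qs = 5P − 1.
Without the tax, 131 − P = 5P − 1 gives 6P = 132, so P* = 22 and Q* = 109.
With the tax collected from consumers, demand (in seller-price terms) shifts: Qd = 131 − (P + 6).
Solving gives Q = 104 with consumers paying 27 and suppliers receiving 21 (the 6 wedge).
Quantity falls by |ΔQ| = |109 − 104| = 5.
DWL = ½ · t · |ΔQ| = ½ · 6 · 5 = 15.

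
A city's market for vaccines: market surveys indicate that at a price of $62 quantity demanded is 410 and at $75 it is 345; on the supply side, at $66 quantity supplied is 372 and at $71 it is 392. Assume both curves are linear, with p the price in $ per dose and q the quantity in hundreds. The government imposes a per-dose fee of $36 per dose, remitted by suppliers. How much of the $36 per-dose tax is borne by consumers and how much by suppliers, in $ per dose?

Demand slope: (345 − 410)/(75 − 62) = -5, so qd = 720 − 5p.
Supply slope: (392 − 372)/(71 − 66) = 4, so qs = 4p + 108.
Without the tax, 720 − 5p = 4p + 108 gives 9p = 612, so p* = $68 and q* = 380.
With the tax collected from suppliers, supply shifts: qs = 4(p − 36) + 108.
Solving gives q = 300 with consumers paying $84 and suppliers receiving $48 (the $36 wedge).
Burden on consumers: $16; on suppliers: $20. (They sum to $36.)
The less price-elastic side of the market bears the larger share of a per-unit tax.

Consumers bear $16 per dose; suppliers bear $20 per dose.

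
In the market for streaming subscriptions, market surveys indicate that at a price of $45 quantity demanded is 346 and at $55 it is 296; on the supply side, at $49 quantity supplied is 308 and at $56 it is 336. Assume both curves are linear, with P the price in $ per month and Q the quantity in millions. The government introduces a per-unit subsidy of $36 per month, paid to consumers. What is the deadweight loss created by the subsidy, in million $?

Demand slope: (296 − 346)/(55 − 45) = -5, so Qd = 571 − 5P.
Supply slope: (336 − 308)/(56 − 49) = 4, so Qs = 4P + 112.
Before the subsidy: set 571 − 5P = 4P + 112 → P* = $51, Q* = 316.
With a per-unit subsidy paid to consumers, each effectively pays P − 36, so demand becomes Qd = 571 − 5(P − 36).
Solving gives Q = 396 with consumers paying $35 and producers receiving $71 (the $36 wedge).
Quantity rises by |ΔQ| = |316 − 396| = 80.
DWL = ½ · t · |ΔQ| = ½ · 36 · 80 = $1440.

Deadweight loss = $1440 million.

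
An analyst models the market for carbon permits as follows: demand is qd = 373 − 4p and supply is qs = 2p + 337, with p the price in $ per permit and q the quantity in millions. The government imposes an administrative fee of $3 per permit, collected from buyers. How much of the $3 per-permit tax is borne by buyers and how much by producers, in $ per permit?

Before the tax: set 373 − 4p = 2p + 337 → p* = $6, q* = 349.
With the tax collected from buyers, demand (in seller-price terms) shifts: qd = 373 − 4(p + 3).
Solving gives q = 345 with buyers paying $7 and producers receiving $4 (the $3 wedge).
Burden on buyers: $1; on producers: $2. (They sum to $3.)
The less price-elastic side of the market bears the larger share of a per-unit tax.

Buyers bear $1 per permit; producers bear $2 per permit.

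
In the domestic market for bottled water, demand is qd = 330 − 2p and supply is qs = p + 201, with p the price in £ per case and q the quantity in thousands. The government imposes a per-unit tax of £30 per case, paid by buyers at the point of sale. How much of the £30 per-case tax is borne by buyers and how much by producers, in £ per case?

Before the tax: set 330 − 2p = p + 201 → p* = £43, q* = 244.
With the tax collected from buyers, demand (in seller-price terms) shifts: qd = 330 − 2(p + 30).
New equilibrium: buyers pay £53, producers receive £23, q = 224. (Wedge: pb − ps = 30.)
Burden on buyers: £10; on producers: £20. (They sum to £30.)
The less price-elastic side of the market bears the larger share of a per-unit tax.

Buyers bear £10 per case; producers bear £20 per case.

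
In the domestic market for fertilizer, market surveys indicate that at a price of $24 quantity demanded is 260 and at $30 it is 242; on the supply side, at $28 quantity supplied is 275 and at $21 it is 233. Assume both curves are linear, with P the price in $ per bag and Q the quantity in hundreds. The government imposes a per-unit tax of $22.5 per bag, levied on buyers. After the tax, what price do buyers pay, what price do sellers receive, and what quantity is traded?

Buyers pay $40; sellers receive $17.5; quantity = 212.

Demand slope: (242 − 260)/(30 − 24) = -3, so Qd = 332 − 3P.
Supply slope: (233 − 275)/(21 − 28) = 6, so Qs = 6P + 107.
Before the tax: set 332 − 3P = 6P + 107 → P* = $25, Q* = 257.
With the tax collected from buyers, demand (in seller-price terms) shifts: Qd = 332 − 3(P + 22.5).
Solving gives Q = 212 with buyers paying $40 and sellers receiving $17.5 (the $22.5 wedge).
The less price-elastic side of the market bears the larger share of a per-unit tax.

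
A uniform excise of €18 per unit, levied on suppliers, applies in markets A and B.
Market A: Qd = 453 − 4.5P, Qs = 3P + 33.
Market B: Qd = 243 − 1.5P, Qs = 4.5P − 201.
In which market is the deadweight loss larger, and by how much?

Market A, by €109.35.

Market A: pre-tax P* = €56, Q* = 201; post-tax Q = 168.6; deadweight loss = €291.6.
Market B: pre-tax P* = €74, Q* = 132; post-tax Q = 111.75; deadweight loss = €182.25.
Difference: €291.6 vs €182.25 → market A is larger by €109.35.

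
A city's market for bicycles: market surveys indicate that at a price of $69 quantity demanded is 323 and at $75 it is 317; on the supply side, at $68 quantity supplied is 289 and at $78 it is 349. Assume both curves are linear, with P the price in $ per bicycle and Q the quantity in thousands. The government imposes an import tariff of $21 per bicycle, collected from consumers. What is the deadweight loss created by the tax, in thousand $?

Demand slope: (317 − 323)/(75 − 69) = -1, so Qd = 392 − P.
Supply slope: (349 − 289)/(78 − 68) = 6, so Qs = 6P − 119.
Before the tax: set 392 − P = 6P − 119 → P* = $73, Q* = 319.
With the tax collected from consumers, demand (in seller-price terms) shifts: Qd = 392 − (P + 21).
Solving gives Q = 301 with consumers paying $91 and producers receiving $70 (the $21 wedge).
Quantity falls by |ΔQ| = |319 − 301| = 18.
DWL = ½ · t · |ΔQ| = ½ · 21 · 18 = $189.

Deadweight loss = $189 thousand.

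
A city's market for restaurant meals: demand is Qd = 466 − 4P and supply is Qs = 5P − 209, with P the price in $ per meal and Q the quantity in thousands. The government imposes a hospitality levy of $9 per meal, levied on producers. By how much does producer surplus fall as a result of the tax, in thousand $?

Producer surplus falls by $624 thousand.

Without the tax, 466 − 4P = 5P − 209 gives 9P = 675, so P* = $75 and Q* = 166.
With the tax collected from producers, supply shifts: Qs = 5(P − 9) − 209.
New equilibrium: consumers pay $80, producers receive $71, Q = 146. (Wedge: Pb − Ps = 9.)
ΔPS is the trapezoid between Q = 146 and Q = 166 of height $4: ½ · (166 + 146) · 4 = $624.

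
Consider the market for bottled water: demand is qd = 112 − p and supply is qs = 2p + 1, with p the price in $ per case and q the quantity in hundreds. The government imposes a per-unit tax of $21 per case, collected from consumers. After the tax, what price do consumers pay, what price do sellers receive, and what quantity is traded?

Consumers pay $51; sellers receive $30; quantity = 61.

Before the tax: set 112 − p = 2p + 1 → p* = $37, q* = 75.
With the tax collected from consumers, demand (in seller-price terms) shifts: qd = 112 − (p + 21).
Solving gives q = 61 with consumers paying $51 and sellers receiving $30 (the $21 wedge).
The less price-elastic side of the market bears the larger share of a per-unit tax.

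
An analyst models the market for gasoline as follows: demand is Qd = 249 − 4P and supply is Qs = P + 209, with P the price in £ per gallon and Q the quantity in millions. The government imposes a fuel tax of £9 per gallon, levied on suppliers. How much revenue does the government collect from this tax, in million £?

Before the tax: set 249 − 4P = P + 209 → P* = £8, Q* = 217.
With the tax collected from suppliers, supply shifts: Qs = (P − 9) + 209.
Solving gives Q = 209.8 with consumers paying £9.8 and suppliers receiving £0.8 (the £9 wedge).
Revenue = t · Q = 9 · 209.8 = £1888.2.

Tax revenue = £1888.2 million.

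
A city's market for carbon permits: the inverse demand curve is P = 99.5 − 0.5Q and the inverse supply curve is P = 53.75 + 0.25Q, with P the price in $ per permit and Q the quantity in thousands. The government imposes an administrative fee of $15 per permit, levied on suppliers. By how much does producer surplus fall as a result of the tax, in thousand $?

Producer surplus falls by $255 thousand.

Rewrite in direct form: Qd = 199 − 2P and Qs = 4P − 215.
Without the tax, 199 − 2P = 4P − 215 gives 6P = 414, so P* = $69 and Q* = 61.
With the tax collected from suppliers, supply shifts: Qs = 4(P − 15) − 215.
New equilibrium: consumers pay $79, suppliers receive $64, Q = 41. (Wedge: Pb − Ps = 15.)
ΔPS is the trapezoid between Q = 41 and Q = 61 of height $5: ½ · (61 + 41) · 5 = $255.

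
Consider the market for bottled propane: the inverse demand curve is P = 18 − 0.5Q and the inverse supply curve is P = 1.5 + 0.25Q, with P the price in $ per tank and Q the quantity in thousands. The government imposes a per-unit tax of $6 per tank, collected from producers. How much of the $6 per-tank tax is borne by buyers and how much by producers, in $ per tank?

Buyers bear $4 per tank; producers bear $2 per tank.

Inverting to Q(P) form: Qd = 36 − 2P; Qs = 4P − 6.
Before the tax: set 36 − 2P = 4P − 6 → P* = $7, Q* = 22.
With the tax collected from producers, supply shifts: Qs = 4(P − 6) − 6.
New equilibrium: buyers pay $11, producers receive $5, Q = 14. (Wedge: Pb − Ps = 6.)
Burden on buyers: $4; on producers: $2. (They sum to $6.)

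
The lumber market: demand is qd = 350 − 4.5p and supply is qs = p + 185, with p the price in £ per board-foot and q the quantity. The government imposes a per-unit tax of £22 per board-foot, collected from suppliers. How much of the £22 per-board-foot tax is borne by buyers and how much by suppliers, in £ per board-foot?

Buyers bear £4 per board-foot; suppliers bear £18 per board-foot.

Without the tax, 350 − 4.5p = p + 185 gives 5.5p = 165, so p* = £30 and q* = 215.
With the tax collected from suppliers, supply shifts: qs = (p − 22) + 185.
Solving gives q = 197 with buyers paying £34 and suppliers receiving £12 (the £22 wedge).
Burden on buyers: £4; on suppliers: £18. (They sum to £22.)
The less price-elastic side of the market bears the larger share of a per-unit tax.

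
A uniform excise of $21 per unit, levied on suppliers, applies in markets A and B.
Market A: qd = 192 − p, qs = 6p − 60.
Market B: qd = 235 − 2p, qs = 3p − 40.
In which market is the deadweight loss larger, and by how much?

Market A: pre-tax p* = $36, q* = 156; post-tax q = 138; deadweight loss = $189.
Market B: pre-tax p* = $55, q* = 125; post-tax q = 99.8; deadweight loss = $264.6.
Difference: $189 vs $264.6 → market B is larger by $75.6.

Market B, by $75.6.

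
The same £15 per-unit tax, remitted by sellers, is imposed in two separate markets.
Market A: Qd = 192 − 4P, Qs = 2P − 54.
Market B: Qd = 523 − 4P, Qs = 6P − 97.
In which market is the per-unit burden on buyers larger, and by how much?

Market A: pre-tax P* = £41, Q* = 28; post-tax Q = 8; per-unit burden on buyers = £5.
Market B: pre-tax P* = £62, Q* = 275; post-tax Q = 239; per-unit burden on buyers = £9.
Difference: £5 vs £9 → market B is larger by £4.

Market B, by £4.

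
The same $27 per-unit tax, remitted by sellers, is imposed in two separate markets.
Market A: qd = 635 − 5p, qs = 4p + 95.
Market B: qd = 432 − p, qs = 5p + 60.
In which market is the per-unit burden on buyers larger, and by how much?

Market A: pre-tax p* = $60, q* = 335; post-tax q = 275; per-unit burden on buyers = $12.
Market B: pre-tax p* = $62, q* = 370; post-tax q = 347.5; per-unit burden on buyers = $22.5.
Difference: $12 vs $22.5 → market B is larger by $10.5.

Market B, by $10.5.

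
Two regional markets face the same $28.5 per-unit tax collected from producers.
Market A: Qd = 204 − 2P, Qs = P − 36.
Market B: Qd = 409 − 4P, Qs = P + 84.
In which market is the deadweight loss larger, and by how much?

Market A: pre-tax P* = $80, Q* = 44; post-tax Q = 25; deadweight loss = $270.75.
Market B: pre-tax P* = $65, Q* = 149; post-tax Q = 126.2; deadweight loss = $324.9.
Difference: $270.75 vs $324.9 → market B is larger by $54.15.

Market B, by $54.15.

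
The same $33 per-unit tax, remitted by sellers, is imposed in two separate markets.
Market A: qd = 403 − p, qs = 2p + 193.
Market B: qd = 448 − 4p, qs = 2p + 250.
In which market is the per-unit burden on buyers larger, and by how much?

Market A: pre-tax p* = $70, q* = 333; post-tax q = 311; per-unit burden on buyers = $22.
Market B: pre-tax p* = $33, q* = 316; post-tax q = 272; per-unit burden on buyers = $11.
Difference: $22 vs $11 → market A is larger by $11.

Market A, by $11.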